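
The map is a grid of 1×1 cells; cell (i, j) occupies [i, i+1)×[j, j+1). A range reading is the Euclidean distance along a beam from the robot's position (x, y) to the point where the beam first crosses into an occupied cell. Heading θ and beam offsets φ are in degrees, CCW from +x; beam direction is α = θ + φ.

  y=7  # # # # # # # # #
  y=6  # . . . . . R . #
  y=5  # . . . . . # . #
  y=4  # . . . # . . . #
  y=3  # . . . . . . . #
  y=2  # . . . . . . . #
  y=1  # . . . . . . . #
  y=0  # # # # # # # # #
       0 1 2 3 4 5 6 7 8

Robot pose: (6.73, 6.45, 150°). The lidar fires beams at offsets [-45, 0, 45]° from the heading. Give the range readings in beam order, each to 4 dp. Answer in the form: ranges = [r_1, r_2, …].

ranges = [0.5694, 1.1000, 5.9321]

beam 1: φ=-45°, α=105°
  dir = (cos 105°, sin 105°) = (-0.2588, 0.9659); from cell (6,6)
  next x-line at t=2.8205, next y-line at t=0.5694; Δt_x=3.8637, Δt_y=1.0353
    y: enter (6,7) at t=0.5694 ← occupied
  → r_1 = 0.5694
beam 2: φ=0°, α=150°
  dir = (cos 150°, sin 150°) = (-0.8660, 0.5000); from cell (6,6)
  next x-line at t=0.8429, next y-line at t=1.1000; Δt_x=1.1547, Δt_y=2.0000
    x: enter (5,6) at t=0.8429
    y: enter (5,7) at t=1.1000 ← occupied
  → r_2 = 1.1000
beam 3: φ=45°, α=195°
  dir = (cos 195°, sin 195°) = (-0.9659, -0.2588); from cell (6,6)
  next x-line at t=0.7558, next y-line at t=1.7387; Δt_x=1.0353, Δt_y=3.8637
    x: enter (5,6) at t=0.7558
    y: enter (5,5) at t=1.7387
    x: enter (4,5) at t=1.7910
    x: enter (3,5) at t=2.8263
    x: enter (2,5) at t=3.8616
    x: enter (1,5) at t=4.8969
    y: enter (1,4) at t=5.6024
    x: enter (0,4) at t=5.9321 ← occupied
  → r_3 = 5.9321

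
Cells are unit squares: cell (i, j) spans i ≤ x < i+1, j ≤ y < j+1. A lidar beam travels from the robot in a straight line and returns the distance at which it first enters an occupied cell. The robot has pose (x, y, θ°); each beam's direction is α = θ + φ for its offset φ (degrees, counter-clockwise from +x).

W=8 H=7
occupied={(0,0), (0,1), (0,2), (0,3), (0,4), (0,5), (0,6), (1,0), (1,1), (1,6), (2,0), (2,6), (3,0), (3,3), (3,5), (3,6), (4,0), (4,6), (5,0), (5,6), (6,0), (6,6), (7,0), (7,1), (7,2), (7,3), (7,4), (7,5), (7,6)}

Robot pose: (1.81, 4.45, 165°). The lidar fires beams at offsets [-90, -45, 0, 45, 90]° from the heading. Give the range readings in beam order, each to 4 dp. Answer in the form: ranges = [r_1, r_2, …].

beam 1: φ=-90°, α=75°
  cosα=0.2588 sinα=0.9659 | (1,4) | tMaxX 0.7341 tMaxY 0.5694 | tΔX 3.8637 tΔY 1.0353
    t=0.5694 [y] (1,5)
    t=0.7341 [x] (2,5)
    t=1.6047 [y] (2,6) — stop
  → r_1 = 1.6047
beam 2: φ=-45°, α=120°
  cosα=-0.5000 sinα=0.8660 | (1,4) | tMaxX 1.6200 tMaxY 0.6351 | tΔX 2.0000 tΔY 1.1547
    t=0.6351 [y] (1,5)
    t=1.6200 [x] (0,5) — stop
  → r_2 = 1.6200
beam 3: φ=0°, α=165°
  cosα=-0.9659 sinα=0.2588 | (1,4) | tMaxX 0.8386 tMaxY 2.1250 | tΔX 1.0353 tΔY 3.8637
    t=0.8386 [x] (0,4) — stop
  → r_3 = 0.8386
beam 4: φ=45°, α=210°
  cosα=-0.8660 sinα=-0.5000 | (1,4) | tMaxX 0.9353 tMaxY 0.9000 | tΔX 1.1547 tΔY 2.0000
    t=0.9000 [y] (1,3)
    t=0.9353 [x] (0,3) — stop
  → r_4 = 0.9353
beam 5: φ=90°, α=255°
  cosα=-0.2588 sinα=-0.9659 | (1,4) | tMaxX 3.1296 tMaxY 0.4659 | tΔX 3.8637 tΔY 1.0353
    t=0.4659 [y] (1,3)
    t=1.5012 [y] (1,2)
    t=2.5364 [y] (1,1) — stop
  → r_5 = 2.5364

ranges = [1.6047, 1.6200, 0.8386, 0.9353, 2.5364]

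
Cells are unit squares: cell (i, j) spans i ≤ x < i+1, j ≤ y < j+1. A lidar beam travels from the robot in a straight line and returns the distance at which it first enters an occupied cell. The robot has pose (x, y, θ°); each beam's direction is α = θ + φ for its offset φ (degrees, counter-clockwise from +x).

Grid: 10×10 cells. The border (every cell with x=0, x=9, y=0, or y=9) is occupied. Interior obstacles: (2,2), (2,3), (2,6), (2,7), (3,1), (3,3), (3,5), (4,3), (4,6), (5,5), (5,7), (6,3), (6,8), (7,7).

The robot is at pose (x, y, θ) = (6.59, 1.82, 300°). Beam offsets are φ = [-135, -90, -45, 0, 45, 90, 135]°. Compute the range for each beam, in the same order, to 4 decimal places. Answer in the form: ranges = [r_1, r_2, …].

beam 1: φ=-135°, α=165°
  d=(-0.9659,0.2588)  start (6,1)  tX=0.6108 tY=0.6955  stride 1/|dx|=1.0353 1/|dy|=3.8637
    cross x-line → (5,1), t=0.6108
    cross y-line → (5,2), t=0.6955
    cross x-line → (4,2), t=1.6461
    cross x-line → (3,2), t=2.6814
    cross x-line → (2,2), t=3.7166 (wall)
  → r_1 = 3.7166
beam 2: φ=-90°, α=210°
  d=(-0.8660,-0.5000)  start (6,1)  tX=0.6813 tY=1.6400  stride 1/|dx|=1.1547 1/|dy|=2.0000
    cross x-line → (5,1), t=0.6813
    cross y-line → (5,0), t=1.6400 (wall)
  → r_2 = 1.6400
beam 3: φ=-45°, α=255°
  d=(-0.2588,-0.9659)  start (6,1)  tX=2.2796 tY=0.8489  stride 1/|dx|=3.8637 1/|dy|=1.0353
    cross y-line → (6,0), t=0.8489 (wall)
  → r_3 = 0.8489
beam 4: φ=0°, α=300°
  d=(0.5000,-0.8660)  start (6,1)  tX=0.8200 tY=0.9469  stride 1/|dx|=2.0000 1/|dy|=1.1547
    cross x-line → (7,1), t=0.8200
    cross y-line → (7,0), t=0.9469 (wall)
  → r_4 = 0.9469
beam 5: φ=45°, α=345°
  d=(0.9659,-0.2588)  start (6,1)  tX=0.4245 tY=3.1682  stride 1/|dx|=1.0353 1/|dy|=3.8637
    cross x-line → (7,1), t=0.4245
    cross x-line → (8,1), t=1.4597
    cross x-line → (9,1), t=2.4950 (wall)
  → r_5 = 2.4950
beam 6: φ=90°, α=30°
  d=(0.8660,0.5000)  start (6,1)  tX=0.4734 tY=0.3600  stride 1/|dx|=1.1547 1/|dy|=2.0000
    cross y-line → (6,2), t=0.3600
    cross x-line → (7,2), t=0.4734
    cross x-line → (8,2), t=1.6281
    cross y-line → (8,3), t=2.3600
    cross x-line → (9,3), t=2.7828 (wall)
  → r_6 = 2.7828
beam 7: φ=135°, α=75°
  d=(0.2588,0.9659)  start (6,1)  tX=1.5841 tY=0.1863  stride 1/|dx|=3.8637 1/|dy|=1.0353
    cross y-line → (6,2), t=0.1863
    cross y-line → (6,3), t=1.2216 (wall)
  → r_7 = 1.2216

ranges = [3.7166, 1.6400, 0.8489, 0.9469, 2.4950, 2.7828, 1.2216]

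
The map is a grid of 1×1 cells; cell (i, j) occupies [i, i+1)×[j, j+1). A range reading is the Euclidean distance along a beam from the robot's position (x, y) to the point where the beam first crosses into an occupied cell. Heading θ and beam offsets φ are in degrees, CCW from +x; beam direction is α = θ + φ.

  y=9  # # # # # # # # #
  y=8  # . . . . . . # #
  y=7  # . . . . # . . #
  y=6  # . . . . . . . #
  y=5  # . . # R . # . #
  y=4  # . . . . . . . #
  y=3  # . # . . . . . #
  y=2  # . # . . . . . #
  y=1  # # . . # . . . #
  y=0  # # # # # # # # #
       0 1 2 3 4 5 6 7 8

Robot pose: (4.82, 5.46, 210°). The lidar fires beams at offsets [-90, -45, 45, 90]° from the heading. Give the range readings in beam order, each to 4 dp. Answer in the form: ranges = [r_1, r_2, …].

beam 1: φ=-90°, α=120°
  cosα=-0.5000 sinα=0.8660 | (4,5) | tMaxX 1.6400 tMaxY 0.6235 | tΔX 2.0000 tΔY 1.1547
    t=0.6235 [y] (4,6)
    t=1.6400 [x] (3,6)
    t=1.7782 [y] (3,7)
    t=2.9329 [y] (3,8)
    t=3.6400 [x] (2,8)
    t=4.0876 [y] (2,9) — stop
  → r_1 = 4.0876
beam 2: φ=-45°, α=165°
  cosα=-0.9659 sinα=0.2588 | (4,5) | tMaxX 0.8489 tMaxY 2.0864 | tΔX 1.0353 tΔY 3.8637
    t=0.8489 [x] (3,5) — stop
  → r_2 = 0.8489
beam 3: φ=45°, α=255°
  cosα=-0.2588 sinα=-0.9659 | (4,5) | tMaxX 3.1682 tMaxY 0.4762 | tΔX 3.8637 tΔY 1.0353
    t=0.4762 [y] (4,4)
    t=1.5115 [y] (4,3)
    t=2.5468 [y] (4,2)
    t=3.1682 [x] (3,2)
    t=3.5821 [y] (3,1)
    t=4.6173 [y] (3,0) — stop
  → r_3 = 4.6173
beam 4: φ=90°, α=300°
  cosα=0.5000 sinα=-0.8660 | (4,5) | tMaxX 0.3600 tMaxY 0.5312 | tΔX 2.0000 tΔY 1.1547
    t=0.3600 [x] (5,5)
    t=0.5312 [y] (5,4)
    t=1.6859 [y] (5,3)
    t=2.3600 [x] (6,3)
    t=2.8406 [y] (6,2)
    t=3.9953 [y] (6,1)
    t=4.3600 [x] (7,1)
    t=5.1500 [y] (7,0) — stop
  → r_4 = 5.1500

ranges = [4.0876, 0.8489, 4.6173, 5.1500]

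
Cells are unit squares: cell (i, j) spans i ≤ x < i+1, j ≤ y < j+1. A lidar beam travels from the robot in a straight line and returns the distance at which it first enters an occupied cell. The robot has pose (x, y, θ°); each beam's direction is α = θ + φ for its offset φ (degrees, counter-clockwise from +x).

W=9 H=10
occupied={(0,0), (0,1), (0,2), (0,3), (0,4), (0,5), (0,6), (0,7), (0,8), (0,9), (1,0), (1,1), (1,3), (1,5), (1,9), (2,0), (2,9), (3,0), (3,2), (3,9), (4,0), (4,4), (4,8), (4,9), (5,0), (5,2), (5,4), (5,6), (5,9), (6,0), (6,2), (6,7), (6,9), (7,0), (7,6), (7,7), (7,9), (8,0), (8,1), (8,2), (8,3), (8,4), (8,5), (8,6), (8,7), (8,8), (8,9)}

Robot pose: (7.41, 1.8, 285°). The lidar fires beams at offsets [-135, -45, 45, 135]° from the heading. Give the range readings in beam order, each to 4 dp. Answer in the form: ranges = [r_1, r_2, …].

ranges = [0.4734, 0.9238, 0.6813, 1.1800]

beam 1: φ=-135°, α=150°
  direction (-0.8660, 0.5000); cell (7,1); t to first gridline: x 0.4734, y 0.4000 (then +1.1547 / +2.0000)
    (7,2) via y @ 0.4000
    (6,2) via x @ 0.4734  # hit
  → r_1 = 0.4734
beam 2: φ=-45°, α=240°
  direction (-0.5000, -0.8660); cell (7,1); t to first gridline: x 0.8200, y 0.9238 (then +2.0000 / +1.1547)
    (6,1) via x @ 0.8200
    (6,0) via y @ 0.9238  # hit
  → r_2 = 0.9238
beam 3: φ=45°, α=330°
  direction (0.8660, -0.5000); cell (7,1); t to first gridline: x 0.6813, y 1.6000 (then +1.1547 / +2.0000)
    (8,1) via x @ 0.6813  # hit
  → r_3 = 0.6813
beam 4: φ=135°, α=60°
  direction (0.5000, 0.8660); cell (7,1); t to first gridline: x 1.1800, y 0.2309 (then +2.0000 / +1.1547)
    (7,2) via y @ 0.2309
    (8,2) via x @ 1.1800  # hit
  → r_4 = 1.1800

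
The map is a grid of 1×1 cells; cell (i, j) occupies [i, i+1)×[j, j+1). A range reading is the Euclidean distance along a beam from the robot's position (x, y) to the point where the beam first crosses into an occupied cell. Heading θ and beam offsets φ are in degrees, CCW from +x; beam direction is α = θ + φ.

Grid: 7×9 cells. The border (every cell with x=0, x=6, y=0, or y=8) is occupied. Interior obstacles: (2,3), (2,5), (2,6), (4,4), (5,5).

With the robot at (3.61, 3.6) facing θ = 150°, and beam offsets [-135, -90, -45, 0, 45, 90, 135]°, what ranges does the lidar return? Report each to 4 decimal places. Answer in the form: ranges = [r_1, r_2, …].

ranges = [2.4743, 0.7800, 2.3569, 0.7044, 0.6315, 3.0022, 2.6917]

beam 1: φ=-135°, α=15°
  cosα=0.9659 sinα=0.2588 | (3,3) | tMaxX 0.4038 tMaxY 1.5455 | tΔX 1.0353 tΔY 3.8637
    t=0.4038 [x] (4,3)
    t=1.4390 [x] (5,3)
    t=1.5455 [y] (5,4)
    t=2.4743 [x] (6,4) — stop
  → r_1 = 2.4743
beam 2: φ=-90°, α=60°
  cosα=0.5000 sinα=0.8660 | (3,3) | tMaxX 0.7800 tMaxY 0.4619 | tΔX 2.0000 tΔY 1.1547
    t=0.4619 [y] (3,4)
    t=0.7800 [x] (4,4) — stop
  → r_2 = 0.7800
beam 3: φ=-45°, α=105°
  cosα=-0.2588 sinα=0.9659 | (3,3) | tMaxX 2.3569 tMaxY 0.4141 | tΔX 3.8637 tΔY 1.0353
    t=0.4141 [y] (3,4)
    t=1.4494 [y] (3,5)
    t=2.3569 [x] (2,5) — stop
  → r_3 = 2.3569
beam 4: φ=0°, α=150°
  cosα=-0.8660 sinα=0.5000 | (3,3) | tMaxX 0.7044 tMaxY 0.8000 | tΔX 1.1547 tΔY 2.0000
    t=0.7044 [x] (2,3) — stop
  → r_4 = 0.7044
beam 5: φ=45°, α=195°
  cosα=-0.9659 sinα=-0.2588 | (3,3) | tMaxX 0.6315 tMaxY 2.3182 | tΔX 1.0353 tΔY 3.8637
    t=0.6315 [x] (2,3) — stop
  → r_5 = 0.6315
beam 6: φ=90°, α=240°
  cosα=-0.5000 sinα=-0.8660 | (3,3) | tMaxX 1.2200 tMaxY 0.6928 | tΔX 2.0000 tΔY 1.1547
    t=0.6928 [y] (3,2)
    t=1.2200 [x] (2,2)
    t=1.8475 [y] (2,1)
    t=3.0022 [y] (2,0) — stop
  → r_6 = 3.0022
beam 7: φ=135°, α=285°
  cosα=0.2588 sinα=-0.9659 | (3,3) | tMaxX 1.5068 tMaxY 0.6212 | tΔX 3.8637 tΔY 1.0353
    t=0.6212 [y] (3,2)
    t=1.5068 [x] (4,2)
    t=1.6564 [y] (4,1)
    t=2.6917 [y] (4,0) — stop
  → r_7 = 2.6917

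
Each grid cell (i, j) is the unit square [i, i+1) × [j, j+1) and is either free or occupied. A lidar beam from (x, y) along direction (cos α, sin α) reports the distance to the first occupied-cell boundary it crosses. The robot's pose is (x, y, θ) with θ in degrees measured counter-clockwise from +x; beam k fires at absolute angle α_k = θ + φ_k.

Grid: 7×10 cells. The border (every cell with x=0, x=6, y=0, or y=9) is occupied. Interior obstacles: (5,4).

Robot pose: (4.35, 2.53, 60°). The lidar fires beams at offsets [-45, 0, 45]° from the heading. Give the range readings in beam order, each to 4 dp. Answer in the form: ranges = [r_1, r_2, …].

ranges = [1.7082, 1.6974, 6.6982]

beam 1: φ=-45°, α=15°
  cosα=0.9659 sinα=0.2588 | (4,2) | tMaxX 0.6729 tMaxY 1.8159 | tΔX 1.0353 tΔY 3.8637
    t=0.6729 [x] (5,2)
    t=1.7082 [x] (6,2) — stop
  → r_1 = 1.7082
beam 2: φ=0°, α=60°
  cosα=0.5000 sinα=0.8660 | (4,2) | tMaxX 1.3000 tMaxY 0.5427 | tΔX 2.0000 tΔY 1.1547
    t=0.5427 [y] (4,3)
    t=1.3000 [x] (5,3)
    t=1.6974 [y] (5,4) — stop
  → r_2 = 1.6974
beam 3: φ=45°, α=105°
  cosα=-0.2588 sinα=0.9659 | (4,2) | tMaxX 1.3523 tMaxY 0.4866 | tΔX 3.8637 tΔY 1.0353
    t=0.4866 [y] (4,3)
    t=1.3523 [x] (3,3)
    t=1.5219 [y] (3,4)
    t=2.5571 [y] (3,5)
    t=3.5924 [y] (3,6)
    t=4.6277 [y] (3,7)
    t=5.2160 [x] (2,7)
    t=5.6630 [y] (2,8)
    t=6.6982 [y] (2,9) — stop
  → r_3 = 6.6982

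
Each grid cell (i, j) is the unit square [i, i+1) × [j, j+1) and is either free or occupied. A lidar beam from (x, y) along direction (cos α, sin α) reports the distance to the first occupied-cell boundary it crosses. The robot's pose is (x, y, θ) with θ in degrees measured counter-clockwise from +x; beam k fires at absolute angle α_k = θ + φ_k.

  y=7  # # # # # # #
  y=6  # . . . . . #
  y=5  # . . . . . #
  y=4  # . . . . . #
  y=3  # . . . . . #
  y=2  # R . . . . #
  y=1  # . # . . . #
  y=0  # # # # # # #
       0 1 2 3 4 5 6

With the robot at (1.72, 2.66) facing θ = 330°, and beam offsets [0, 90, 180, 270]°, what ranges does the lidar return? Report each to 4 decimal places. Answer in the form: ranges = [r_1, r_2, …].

ranges = [1.3200, 5.0114, 0.8314, 1.4400]

beam 1: φ=0°, α=330°
  dir = (cos 330°, sin 330°) = (0.8660, -0.5000); from cell (1,2)
  next x-line at t=0.3233, next y-line at t=1.3200; Δt_x=1.1547, Δt_y=2.0000
    x: enter (2,2) at t=0.3233
    y: enter (2,1) at t=1.3200 ← occupied
  → r_1 = 1.3200
beam 2: φ=90°, α=60°
  dir = (cos 60°, sin 60°) = (0.5000, 0.8660); from cell (1,2)
  next x-line at t=0.5600, next y-line at t=0.3926; Δt_x=2.0000, Δt_y=1.1547
    y: enter (1,3) at t=0.3926
    x: enter (2,3) at t=0.5600
    y: enter (2,4) at t=1.5473
    x: enter (3,4) at t=2.5600
    y: enter (3,5) at t=2.7020
    y: enter (3,6) at t=3.8567
    x: enter (4,6) at t=4.5600
    y: enter (4,7) at t=5.0114 ← occupied
  → r_2 = 5.0114
beam 3: φ=180°, α=150°
  dir = (cos 150°, sin 150°) = (-0.8660, 0.5000); from cell (1,2)
  next x-line at t=0.8314, next y-line at t=0.6800; Δt_x=1.1547, Δt_y=2.0000
    y: enter (1,3) at t=0.6800
    x: enter (0,3) at t=0.8314 ← occupied
  → r_3 = 0.8314
beam 4: φ=270°, α=240°
  dir = (cos 240°, sin 240°) = (-0.5000, -0.8660); from cell (1,2)
  next x-line at t=1.4400, next y-line at t=0.7621; Δt_x=2.0000, Δt_y=1.1547
    y: enter (1,1) at t=0.7621
    x: enter (0,1) at t=1.4400 ← occupied
  → r_4 = 1.4400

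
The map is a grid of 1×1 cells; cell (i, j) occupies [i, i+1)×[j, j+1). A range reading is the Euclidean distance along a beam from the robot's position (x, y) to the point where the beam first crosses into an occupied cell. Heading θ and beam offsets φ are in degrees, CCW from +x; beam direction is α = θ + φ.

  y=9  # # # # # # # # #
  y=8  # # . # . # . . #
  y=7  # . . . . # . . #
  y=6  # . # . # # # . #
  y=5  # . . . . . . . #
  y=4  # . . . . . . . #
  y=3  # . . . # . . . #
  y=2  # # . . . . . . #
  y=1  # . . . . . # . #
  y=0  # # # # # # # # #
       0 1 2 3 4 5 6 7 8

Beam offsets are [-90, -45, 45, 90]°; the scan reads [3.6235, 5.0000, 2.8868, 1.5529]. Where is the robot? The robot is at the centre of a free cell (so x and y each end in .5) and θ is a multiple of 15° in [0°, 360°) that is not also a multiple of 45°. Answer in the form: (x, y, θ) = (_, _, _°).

The pose lattice has 45·16 = 720 candidates. Test each by forward raycasting.
  (3.5, 7.5, 210°): beam 1 = 0.5774 ≠ 3.6235 ✗
  (7.5, 1.5, 120°): beam 1 = 0.5774 ≠ 3.6235 ✗
  (2.5, 2.5, 240°): beam 1 = 0.5774 ≠ 3.6235 ✗
  …
  (3.5, 2.5, 165°): r_1=3.6235, r_2=5.0000, r_3=2.8868, r_4=1.5529 — all match ✓
Unique over the lattice → pose = (3.5, 2.5, 165°).

(x, y, θ) = (3.5, 2.5, 165°)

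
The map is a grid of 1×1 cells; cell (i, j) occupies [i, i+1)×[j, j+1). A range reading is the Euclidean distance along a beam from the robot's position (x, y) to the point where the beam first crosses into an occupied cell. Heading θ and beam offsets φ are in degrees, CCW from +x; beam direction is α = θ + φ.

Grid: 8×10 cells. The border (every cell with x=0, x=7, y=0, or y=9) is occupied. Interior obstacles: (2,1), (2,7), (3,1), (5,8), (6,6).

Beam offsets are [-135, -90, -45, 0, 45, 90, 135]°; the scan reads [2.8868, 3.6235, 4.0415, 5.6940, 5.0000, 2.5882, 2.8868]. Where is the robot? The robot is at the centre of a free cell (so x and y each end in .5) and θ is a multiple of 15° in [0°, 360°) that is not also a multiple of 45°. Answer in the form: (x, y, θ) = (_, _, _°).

The pose lattice has 43·16 = 688 candidates. Test each by forward raycasting.
  (6.5, 5.5, 75°): beam 1 = 1.0000 ≠ 2.8868 ✗
  (4.5, 8.5, 105°): beam 1 = 0.5774 ≠ 2.8868 ✗
  (1.5, 4.5, 30°): beam 1 = 1.9319 ≠ 2.8868 ✗
  (4.5, 5.5, 15°): beam 1 = 4.0415 ≠ 2.8868 ✗
  …
  (3.5, 3.5, 75°): r_1=2.8868, r_2=3.6235, r_3=4.0415, r_4=5.6940, r_5=5.0000, r_6=2.5882, r_7=2.8868 — all match ✓
Unique over the lattice → pose = (3.5, 3.5, 75°).

(x, y, θ) = (3.5, 3.5, 75°)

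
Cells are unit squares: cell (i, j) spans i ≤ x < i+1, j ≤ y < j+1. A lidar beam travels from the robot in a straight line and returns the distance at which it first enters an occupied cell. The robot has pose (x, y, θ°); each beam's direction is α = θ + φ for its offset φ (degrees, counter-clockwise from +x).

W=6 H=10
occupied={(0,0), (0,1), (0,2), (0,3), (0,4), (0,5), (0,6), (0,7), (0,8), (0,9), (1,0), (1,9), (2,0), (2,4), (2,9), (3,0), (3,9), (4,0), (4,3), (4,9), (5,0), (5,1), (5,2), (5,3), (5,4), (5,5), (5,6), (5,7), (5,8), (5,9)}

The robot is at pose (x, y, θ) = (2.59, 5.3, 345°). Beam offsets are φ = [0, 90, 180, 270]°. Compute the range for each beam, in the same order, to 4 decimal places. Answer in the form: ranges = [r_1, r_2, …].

ranges = [2.4950, 3.8305, 1.6461, 0.3106]

beam 1: φ=0°, α=345°
  cosα=0.9659 sinα=-0.2588 | (2,5) | tMaxX 0.4245 tMaxY 1.1591 | tΔX 1.0353 tΔY 3.8637
    t=0.4245 [x] (3,5)
    t=1.1591 [y] (3,4)
    t=1.4597 [x] (4,4)
    t=2.4950 [x] (5,4) — stop
  → r_1 = 2.4950
beam 2: φ=90°, α=75°
  cosα=0.2588 sinα=0.9659 | (2,5) | tMaxX 1.5841 tMaxY 0.7247 | tΔX 3.8637 tΔY 1.0353
    t=0.7247 [y] (2,6)
    t=1.5841 [x] (3,6)
    t=1.7600 [y] (3,7)
    t=2.7952 [y] (3,8)
    t=3.8305 [y] (3,9) — stop
  → r_2 = 3.8305
beam 3: φ=180°, α=165°
  cosα=-0.9659 sinα=0.2588 | (2,5) | tMaxX 0.6108 tMaxY 2.7046 | tΔX 1.0353 tΔY 3.8637
    t=0.6108 [x] (1,5)
    t=1.6461 [x] (0,5) — stop
  → r_3 = 1.6461
beam 4: φ=270°, α=255°
  cosα=-0.2588 sinα=-0.9659 | (2,5) | tMaxX 2.2796 tMaxY 0.3106 | tΔX 3.8637 tΔY 1.0353
    t=0.3106 [y] (2,4) — stop
  → r_4 = 0.3106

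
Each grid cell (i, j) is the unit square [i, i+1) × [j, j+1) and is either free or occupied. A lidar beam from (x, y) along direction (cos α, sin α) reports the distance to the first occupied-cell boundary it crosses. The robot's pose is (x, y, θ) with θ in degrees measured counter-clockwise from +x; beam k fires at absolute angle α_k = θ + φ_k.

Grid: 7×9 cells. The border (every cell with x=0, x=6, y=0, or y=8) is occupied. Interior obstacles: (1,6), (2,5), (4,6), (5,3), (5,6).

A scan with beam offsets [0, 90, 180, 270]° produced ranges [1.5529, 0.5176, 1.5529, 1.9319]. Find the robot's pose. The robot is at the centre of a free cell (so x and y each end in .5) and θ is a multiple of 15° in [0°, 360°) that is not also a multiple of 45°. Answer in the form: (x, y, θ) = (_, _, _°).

Enumerate (i+0.5, j+0.5, θ) over the 30 free cells and 16 admissible headings. For each, cast all 4 beams and compare to the given ranges.
  (2.5, 2.5, 195°): beam 2 = 1.5529 ≠ 0.5176 ✗
  (5.5, 5.5, 195°): beam 1 = 4.6587 ≠ 1.5529 ✗
  (1.5, 4.5, 255°): beam 1 = 1.9319 ≠ 1.5529 ✗
  (1.5, 4.5, 30°): beam 1 = 1.0000 ≠ 1.5529 ✗
  …
  (4.5, 5.5, 15°): r_1=1.5529, r_2=0.5176, r_3=1.5529, r_4=1.9319 — all match ✓
Only this pose fits every beam.

(x, y, θ) = (4.5, 5.5, 15°)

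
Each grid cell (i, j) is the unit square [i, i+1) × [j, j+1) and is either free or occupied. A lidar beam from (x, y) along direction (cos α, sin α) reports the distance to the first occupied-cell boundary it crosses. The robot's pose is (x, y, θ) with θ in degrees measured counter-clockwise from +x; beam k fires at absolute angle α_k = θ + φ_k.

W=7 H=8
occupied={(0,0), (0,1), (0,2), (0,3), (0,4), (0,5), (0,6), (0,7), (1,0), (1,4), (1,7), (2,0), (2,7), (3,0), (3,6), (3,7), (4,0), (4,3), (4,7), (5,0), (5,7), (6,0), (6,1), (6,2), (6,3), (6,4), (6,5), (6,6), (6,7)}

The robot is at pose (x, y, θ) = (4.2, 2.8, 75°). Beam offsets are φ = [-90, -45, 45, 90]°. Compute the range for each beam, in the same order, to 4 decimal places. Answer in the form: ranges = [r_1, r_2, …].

ranges = [1.8635, 0.4000, 0.2309, 3.3129]

beam 1: φ=-90°, α=345°
  dir = (cos 345°, sin 345°) = (0.9659, -0.2588); from cell (4,2)
  next x-line at t=0.8282, next y-line at t=3.0910; Δt_x=1.0353, Δt_y=3.8637
    x: enter (5,2) at t=0.8282
    x: enter (6,2) at t=1.8635 ← occupied
  → r_1 = 1.8635
beam 2: φ=-45°, α=30°
  dir = (cos 30°, sin 30°) = (0.8660, 0.5000); from cell (4,2)
  next x-line at t=0.9238, next y-line at t=0.4000; Δt_x=1.1547, Δt_y=2.0000
    y: enter (4,3) at t=0.4000 ← occupied
  → r_2 = 0.4000
beam 3: φ=45°, α=120°
  dir = (cos 120°, sin 120°) = (-0.5000, 0.8660); from cell (4,2)
  next x-line at t=0.4000, next y-line at t=0.2309; Δt_x=2.0000, Δt_y=1.1547
    y: enter (4,3) at t=0.2309 ← occupied
  → r_3 = 0.2309
beam 4: φ=90°, α=165°
  dir = (cos 165°, sin 165°) = (-0.9659, 0.2588); from cell (4,2)
  next x-line at t=0.2071, next y-line at t=0.7727; Δt_x=1.0353, Δt_y=3.8637
    x: enter (3,2) at t=0.2071
    y: enter (3,3) at t=0.7727
    x: enter (2,3) at t=1.2423
    x: enter (1,3) at t=2.2776
    x: enter (0,3) at t=3.3129 ← occupied
  → r_4 = 3.3129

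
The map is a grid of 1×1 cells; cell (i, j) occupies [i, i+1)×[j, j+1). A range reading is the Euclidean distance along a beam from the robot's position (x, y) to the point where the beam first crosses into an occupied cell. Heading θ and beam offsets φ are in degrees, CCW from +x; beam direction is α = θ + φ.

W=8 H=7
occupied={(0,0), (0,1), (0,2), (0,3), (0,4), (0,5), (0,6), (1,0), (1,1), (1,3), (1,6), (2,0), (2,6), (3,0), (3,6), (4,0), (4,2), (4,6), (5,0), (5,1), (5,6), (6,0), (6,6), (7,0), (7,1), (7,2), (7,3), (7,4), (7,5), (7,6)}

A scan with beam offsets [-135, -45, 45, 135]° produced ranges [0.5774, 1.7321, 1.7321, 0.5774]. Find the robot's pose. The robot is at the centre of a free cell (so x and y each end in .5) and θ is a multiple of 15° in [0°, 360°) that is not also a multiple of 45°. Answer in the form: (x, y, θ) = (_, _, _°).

(x, y, θ) = (2.5, 1.5, 75°)

The pose lattice has 26·16 = 416 candidates. Test each by forward raycasting.
  (1.5, 5.5, 195°): beam 2 = 0.5774 ≠ 1.7321 ✗
  (5.5, 2.5, 60°): beam 1 = 0.5176 ≠ 0.5774 ✗
  (2.5, 5.5, 345°): beam 1 = 1.7321 ≠ 0.5774 ✗
  (3.5, 5.5, 255°): beam 2 = 2.8868 ≠ 1.7321 ✗
  …
  (2.5, 1.5, 75°): r_1=0.5774, r_2=1.7321, r_3=1.7321, r_4=0.5774 — all match ✓
Only this pose fits every beam.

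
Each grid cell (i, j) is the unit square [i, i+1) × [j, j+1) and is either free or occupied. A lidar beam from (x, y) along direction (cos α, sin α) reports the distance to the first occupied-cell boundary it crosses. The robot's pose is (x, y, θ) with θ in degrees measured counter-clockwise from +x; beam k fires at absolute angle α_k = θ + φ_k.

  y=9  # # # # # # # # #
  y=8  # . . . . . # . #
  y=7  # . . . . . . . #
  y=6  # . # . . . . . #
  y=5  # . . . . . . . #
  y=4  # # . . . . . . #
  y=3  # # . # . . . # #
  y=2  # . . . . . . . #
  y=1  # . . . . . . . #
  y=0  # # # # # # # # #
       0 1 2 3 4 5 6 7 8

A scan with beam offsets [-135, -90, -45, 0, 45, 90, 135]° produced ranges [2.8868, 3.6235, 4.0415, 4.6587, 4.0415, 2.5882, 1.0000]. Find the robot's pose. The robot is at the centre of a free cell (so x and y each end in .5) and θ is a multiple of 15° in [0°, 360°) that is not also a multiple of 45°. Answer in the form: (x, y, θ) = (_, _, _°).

(x, y, θ) = (4.5, 4.5, 105°)

The pose lattice has 50·16 = 800 candidates. Test each by forward raycasting.
  (3.5, 1.5, 210°): beam 1 = 1.5529 ≠ 2.8868 ✗
  (4.5, 5.5, 105°): beam 1 = 3.0000 ≠ 2.8868 ✗
  (1.5, 8.5, 30°): beam 1 = 1.9319 ≠ 2.8868 ✗
  (3.5, 5.5, 60°): beam 1 = 1.5529 ≠ 2.8868 ✗
  …
  (4.5, 4.5, 105°): r_1=2.8868, r_2=3.6235, r_3=4.0415, r_4=4.6587, r_5=4.0415, r_6=2.5882, r_7=1.0000 — all match ✓
Only this pose fits every beam.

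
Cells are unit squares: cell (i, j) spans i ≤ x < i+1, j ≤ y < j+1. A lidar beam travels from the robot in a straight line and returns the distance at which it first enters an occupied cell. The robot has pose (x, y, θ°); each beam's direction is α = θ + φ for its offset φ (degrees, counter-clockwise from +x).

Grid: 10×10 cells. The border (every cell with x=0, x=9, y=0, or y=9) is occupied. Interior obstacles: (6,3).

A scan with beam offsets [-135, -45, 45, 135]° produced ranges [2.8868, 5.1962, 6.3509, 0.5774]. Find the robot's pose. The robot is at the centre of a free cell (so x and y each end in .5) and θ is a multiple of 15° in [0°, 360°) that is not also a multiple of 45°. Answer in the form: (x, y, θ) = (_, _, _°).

Candidates: 63 free-cell centres × 16 headings = 1008 poses. Raycast each; keep the one whose scan matches to 4 dp.
  (6.5, 8.5, 210°): beam 1 = 0.5176 ≠ 2.8868 ✗
  (7.5, 5.5, 345°): beam 1 = 7.5056 ≠ 2.8868 ✗
  (1.5, 8.5, 60°): beam 1 = 7.7646 ≠ 2.8868 ✗
  (3.5, 4.5, 210°): beam 1 = 4.6587 ≠ 2.8868 ✗
  …
  (6.5, 4.5, 165°): r_1=2.8868, r_2=5.1962, r_3=6.3509, r_4=0.5774 — all match ✓
No second candidate reproduces the full scan.

(x, y, θ) = (6.5, 4.5, 165°)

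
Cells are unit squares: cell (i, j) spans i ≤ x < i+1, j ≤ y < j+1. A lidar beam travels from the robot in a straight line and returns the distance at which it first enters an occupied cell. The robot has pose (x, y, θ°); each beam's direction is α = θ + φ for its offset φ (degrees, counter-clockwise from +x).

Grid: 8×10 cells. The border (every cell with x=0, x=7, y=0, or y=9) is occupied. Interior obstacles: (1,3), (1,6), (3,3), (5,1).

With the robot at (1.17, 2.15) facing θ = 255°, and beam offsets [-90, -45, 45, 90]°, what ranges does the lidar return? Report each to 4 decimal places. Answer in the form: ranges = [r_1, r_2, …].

ranges = [0.1760, 0.1963, 1.3279, 3.9651]

beam 1: φ=-90°, α=165°
  d=(-0.9659,0.2588)  start (1,2)  tX=0.1760 tY=3.2841  stride 1/|dx|=1.0353 1/|dy|=3.8637
    cross x-line → (0,2), t=0.1760 (wall)
  → r_1 = 0.1760
beam 2: φ=-45°, α=210°
  d=(-0.8660,-0.5000)  start (1,2)  tX=0.1963 tY=0.3000  stride 1/|dx|=1.1547 1/|dy|=2.0000
    cross x-line → (0,2), t=0.1963 (wall)
  → r_2 = 0.1963
beam 3: φ=45°, α=300°
  d=(0.5000,-0.8660)  start (1,2)  tX=1.6600 tY=0.1732  stride 1/|dx|=2.0000 1/|dy|=1.1547
    cross y-line → (1,1), t=0.1732
    cross y-line → (1,0), t=1.3279 (wall)
  → r_3 = 1.3279
beam 4: φ=90°, α=345°
  d=(0.9659,-0.2588)  start (1,2)  tX=0.8593 tY=0.5796  stride 1/|dx|=1.0353 1/|dy|=3.8637
    cross y-line → (1,1), t=0.5796
    cross x-line → (2,1), t=0.8593
    cross x-line → (3,1), t=1.8946
    cross x-line → (4,1), t=2.9298
    cross x-line → (5,1), t=3.9651 (wall)
  → r_4 = 3.9651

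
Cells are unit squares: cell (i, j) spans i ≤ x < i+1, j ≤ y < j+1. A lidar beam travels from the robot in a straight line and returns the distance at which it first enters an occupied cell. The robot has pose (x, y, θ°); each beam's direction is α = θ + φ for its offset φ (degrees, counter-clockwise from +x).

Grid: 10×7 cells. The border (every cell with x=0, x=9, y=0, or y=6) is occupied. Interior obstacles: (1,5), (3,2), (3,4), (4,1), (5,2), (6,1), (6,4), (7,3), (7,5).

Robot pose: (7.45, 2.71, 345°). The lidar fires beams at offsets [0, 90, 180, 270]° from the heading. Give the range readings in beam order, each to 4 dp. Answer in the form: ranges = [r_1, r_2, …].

ranges = [1.6047, 0.3002, 6.6775, 1.7387]

beam 1: φ=0°, α=345°
  direction (0.9659, -0.2588); cell (7,2); t to first gridline: x 0.5694, y 2.7432 (then +1.0353 / +3.8637)
    (8,2) via x @ 0.5694
    (9,2) via x @ 1.6047  # hit
  → r_1 = 1.6047
beam 2: φ=90°, α=75°
  direction (0.2588, 0.9659); cell (7,2); t to first gridline: x 2.1250, y 0.3002 (then +3.8637 / +1.0353)
    (7,3) via y @ 0.3002  # hit
  → r_2 = 0.3002
beam 3: φ=180°, α=165°
  direction (-0.9659, 0.2588); cell (7,2); t to first gridline: x 0.4659, y 1.1205 (then +1.0353 / +3.8637)
    (6,2) via x @ 0.4659
    (6,3) via y @ 1.1205
    (5,3) via x @ 1.5012
    (4,3) via x @ 2.5364
    (3,3) via x @ 3.5717
    (2,3) via x @ 4.6070
    (2,4) via y @ 4.9842
    (1,4) via x @ 5.6423
    (0,4) via x @ 6.6775  # hit
  → r_3 = 6.6775
beam 4: φ=270°, α=255°
  direction (-0.2588, -0.9659); cell (7,2); t to first gridline: x 1.7387, y 0.7350 (then +3.8637 / +1.0353)
    (7,1) via y @ 0.7350
    (6,1) via x @ 1.7387  # hit
  → r_4 = 1.7387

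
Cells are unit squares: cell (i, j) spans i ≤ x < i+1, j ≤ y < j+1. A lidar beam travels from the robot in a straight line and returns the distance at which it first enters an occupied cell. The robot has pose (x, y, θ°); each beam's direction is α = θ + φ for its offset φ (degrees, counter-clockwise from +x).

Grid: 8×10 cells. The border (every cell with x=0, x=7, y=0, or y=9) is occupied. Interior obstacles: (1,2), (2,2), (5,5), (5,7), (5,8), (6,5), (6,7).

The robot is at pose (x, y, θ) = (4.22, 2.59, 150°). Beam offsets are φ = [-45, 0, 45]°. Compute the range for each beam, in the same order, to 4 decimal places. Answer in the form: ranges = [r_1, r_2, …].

beam 1: φ=-45°, α=105°
  cosα=-0.2588 sinα=0.9659 | (4,2) | tMaxX 0.8500 tMaxY 0.4245 | tΔX 3.8637 tΔY 1.0353
    t=0.4245 [y] (4,3)
    t=0.8500 [x] (3,3)
    t=1.4597 [y] (3,4)
    t=2.4950 [y] (3,5)
    t=3.5303 [y] (3,6)
    t=4.5656 [y] (3,7)
    t=4.7137 [x] (2,7)
    t=5.6008 [y] (2,8)
    t=6.6361 [y] (2,9) — stop
  → r_1 = 6.6361
beam 2: φ=0°, α=150°
  cosα=-0.8660 sinα=0.5000 | (4,2) | tMaxX 0.2540 tMaxY 0.8200 | tΔX 1.1547 tΔY 2.0000
    t=0.2540 [x] (3,2)
    t=0.8200 [y] (3,3)
    t=1.4087 [x] (2,3)
    t=2.5634 [x] (1,3)
    t=2.8200 [y] (1,4)
    t=3.7181 [x] (0,4) — stop
  → r_2 = 3.7181
beam 3: φ=45°, α=195°
  cosα=-0.9659 sinα=-0.2588 | (4,2) | tMaxX 0.2278 tMaxY 2.2796 | tΔX 1.0353 tΔY 3.8637
    t=0.2278 [x] (3,2)
    t=1.2630 [x] (2,2) — stop
  → r_3 = 1.2630

ranges = [6.6361, 3.7181, 1.2630]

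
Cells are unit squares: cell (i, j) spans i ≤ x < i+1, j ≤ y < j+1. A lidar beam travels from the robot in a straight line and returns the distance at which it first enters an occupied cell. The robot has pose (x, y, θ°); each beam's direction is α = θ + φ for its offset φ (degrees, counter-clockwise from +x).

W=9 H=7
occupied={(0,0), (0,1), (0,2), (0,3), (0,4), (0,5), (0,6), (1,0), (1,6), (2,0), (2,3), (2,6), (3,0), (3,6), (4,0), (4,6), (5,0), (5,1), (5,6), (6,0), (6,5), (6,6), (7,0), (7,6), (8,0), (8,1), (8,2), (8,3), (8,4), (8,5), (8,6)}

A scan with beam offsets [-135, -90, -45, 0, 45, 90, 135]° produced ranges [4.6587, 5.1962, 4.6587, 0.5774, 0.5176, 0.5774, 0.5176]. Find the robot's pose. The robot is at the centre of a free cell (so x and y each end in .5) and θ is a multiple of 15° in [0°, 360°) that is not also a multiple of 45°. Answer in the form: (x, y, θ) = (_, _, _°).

(x, y, θ) = (5.5, 5.5, 330°)

Candidates: 32 free-cell centres × 16 headings = 512 poses. Raycast each; keep the one whose scan matches to 4 dp.
  (2.5, 1.5, 120°): beam 1 = 1.9319 ≠ 4.6587 ✗
  (3.5, 3.5, 300°): beam 1 = 0.5176 ≠ 4.6587 ✗
  (2.5, 5.5, 120°): beam 1 = 5.6940 ≠ 4.6587 ✗
  …
  (5.5, 5.5, 330°): r_1=4.6587, r_2=5.1962, r_3=4.6587, r_4=0.5774, r_5=0.5176, r_6=0.5774, r_7=0.5176 — all match ✓
No second candidate reproduces the full scan.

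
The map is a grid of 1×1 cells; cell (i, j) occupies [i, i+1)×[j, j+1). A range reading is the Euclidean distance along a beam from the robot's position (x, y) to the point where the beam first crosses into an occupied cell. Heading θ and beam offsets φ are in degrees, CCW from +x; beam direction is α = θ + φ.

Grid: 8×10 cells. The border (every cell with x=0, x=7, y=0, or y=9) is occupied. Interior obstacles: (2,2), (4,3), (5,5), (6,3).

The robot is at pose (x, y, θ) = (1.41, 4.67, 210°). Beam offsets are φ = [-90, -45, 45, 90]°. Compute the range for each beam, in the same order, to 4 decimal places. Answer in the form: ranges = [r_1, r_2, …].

ranges = [0.8200, 0.4245, 1.5841, 1.9283]

beam 1: φ=-90°, α=120°
  direction (-0.5000, 0.8660); cell (1,4); t to first gridline: x 0.8200, y 0.3811 (then +2.0000 / +1.1547)
    (1,5) via y @ 0.3811
    (0,5) via x @ 0.8200  # hit
  → r_1 = 0.8200
beam 2: φ=-45°, α=165°
  direction (-0.9659, 0.2588); cell (1,4); t to first gridline: x 0.4245, y 1.2750 (then +1.0353 / +3.8637)
    (0,4) via x @ 0.4245  # hit
  → r_2 = 0.4245
beam 3: φ=45°, α=255°
  direction (-0.2588, -0.9659); cell (1,4); t to first gridline: x 1.5841, y 0.6936 (then +3.8637 / +1.0353)
    (1,3) via y @ 0.6936
    (0,3) via x @ 1.5841  # hit
  → r_3 = 1.5841
beam 4: φ=90°, α=300°
  direction (0.5000, -0.8660); cell (1,4); t to first gridline: x 1.1800, y 0.7736 (then +2.0000 / +1.1547)
    (1,3) via y @ 0.7736
    (2,3) via x @ 1.1800
    (2,2) via y @ 1.9283  # hit
  → r_4 = 1.9283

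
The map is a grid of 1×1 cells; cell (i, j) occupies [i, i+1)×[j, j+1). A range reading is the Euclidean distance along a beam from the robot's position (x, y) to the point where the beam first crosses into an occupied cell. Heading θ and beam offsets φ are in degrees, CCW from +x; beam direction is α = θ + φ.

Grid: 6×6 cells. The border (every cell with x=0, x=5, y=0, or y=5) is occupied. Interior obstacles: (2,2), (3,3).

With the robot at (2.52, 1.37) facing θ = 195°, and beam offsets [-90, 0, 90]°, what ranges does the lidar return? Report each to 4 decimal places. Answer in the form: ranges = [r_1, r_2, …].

ranges = [0.6522, 1.4296, 0.3831]

beam 1: φ=-90°, α=105°
  cosα=-0.2588 sinα=0.9659 | (2,1) | tMaxX 2.0091 tMaxY 0.6522 | tΔX 3.8637 tΔY 1.0353
    t=0.6522 [y] (2,2) — stop
  → r_1 = 0.6522
beam 2: φ=0°, α=195°
  cosα=-0.9659 sinα=-0.2588 | (2,1) | tMaxX 0.5383 tMaxY 1.4296 | tΔX 1.0353 tΔY 3.8637
    t=0.5383 [x] (1,1)
    t=1.4296 [y] (1,0) — stop
  → r_2 = 1.4296
beam 3: φ=90°, α=285°
  cosα=0.2588 sinα=-0.9659 | (2,1) | tMaxX 1.8546 tMaxY 0.3831 | tΔX 3.8637 tΔY 1.0353
    t=0.3831 [y] (2,0) — stop
  → r_3 = 0.3831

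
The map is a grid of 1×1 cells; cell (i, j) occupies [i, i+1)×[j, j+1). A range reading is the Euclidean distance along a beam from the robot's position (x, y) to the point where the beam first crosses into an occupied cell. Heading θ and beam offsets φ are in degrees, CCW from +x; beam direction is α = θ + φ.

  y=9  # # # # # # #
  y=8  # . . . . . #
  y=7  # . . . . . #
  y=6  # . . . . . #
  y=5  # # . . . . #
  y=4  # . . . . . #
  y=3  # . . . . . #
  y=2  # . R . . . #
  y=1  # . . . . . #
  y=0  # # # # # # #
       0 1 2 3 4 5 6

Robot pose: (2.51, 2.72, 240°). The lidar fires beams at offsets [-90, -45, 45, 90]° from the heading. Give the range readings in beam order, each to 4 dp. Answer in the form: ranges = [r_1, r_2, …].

ranges = [1.7436, 1.5633, 1.7807, 3.4400]

beam 1: φ=-90°, α=150°
  d=(-0.8660,0.5000)  start (2,2)  tX=0.5889 tY=0.5600  stride 1/|dx|=1.1547 1/|dy|=2.0000
    cross y-line → (2,3), t=0.5600
    cross x-line → (1,3), t=0.5889
    cross x-line → (0,3), t=1.7436 (wall)
  → r_1 = 1.7436
beam 2: φ=-45°, α=195°
  d=(-0.9659,-0.2588)  start (2,2)  tX=0.5280 tY=2.7819  stride 1/|dx|=1.0353 1/|dy|=3.8637
    cross x-line → (1,2), t=0.5280
    cross x-line → (0,2), t=1.5633 (wall)
  → r_2 = 1.5633
beam 3: φ=45°, α=285°
  d=(0.2588,-0.9659)  start (2,2)  tX=1.8932 tY=0.7454  stride 1/|dx|=3.8637 1/|dy|=1.0353
    cross y-line → (2,1), t=0.7454
    cross y-line → (2,0), t=1.7807 (wall)
  → r_3 = 1.7807
beam 4: φ=90°, α=330°
  d=(0.8660,-0.5000)  start (2,2)  tX=0.5658 tY=1.4400  stride 1/|dx|=1.1547 1/|dy|=2.0000
    cross x-line → (3,2), t=0.5658
    cross y-line → (3,1), t=1.4400
    cross x-line → (4,1), t=1.7205
    cross x-line → (5,1), t=2.8752
    cross y-line → (5,0), t=3.4400 (wall)
  → r_4 = 3.4400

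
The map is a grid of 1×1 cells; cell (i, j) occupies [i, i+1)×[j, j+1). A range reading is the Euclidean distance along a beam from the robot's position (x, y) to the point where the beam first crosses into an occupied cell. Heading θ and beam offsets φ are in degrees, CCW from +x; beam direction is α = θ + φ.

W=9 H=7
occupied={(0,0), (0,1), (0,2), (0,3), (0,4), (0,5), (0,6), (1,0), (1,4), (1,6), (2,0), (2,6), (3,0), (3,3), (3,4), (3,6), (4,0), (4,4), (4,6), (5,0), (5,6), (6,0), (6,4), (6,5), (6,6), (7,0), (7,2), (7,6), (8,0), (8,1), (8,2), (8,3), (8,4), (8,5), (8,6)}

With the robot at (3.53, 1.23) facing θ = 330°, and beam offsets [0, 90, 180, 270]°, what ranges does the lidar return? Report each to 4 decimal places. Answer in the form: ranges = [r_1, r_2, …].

ranges = [0.4600, 4.9400, 2.9214, 0.2656]

beam 1: φ=0°, α=330°
  d=(0.8660,-0.5000)  start (3,1)  tX=0.5427 tY=0.4600  stride 1/|dx|=1.1547 1/|dy|=2.0000
    cross y-line → (3,0), t=0.4600 (wall)
  → r_1 = 0.4600
beam 2: φ=90°, α=60°
  d=(0.5000,0.8660)  start (3,1)  tX=0.9400 tY=0.8891  stride 1/|dx|=2.0000 1/|dy|=1.1547
    cross y-line → (3,2), t=0.8891
    cross x-line → (4,2), t=0.9400
    cross y-line → (4,3), t=2.0438
    cross x-line → (5,3), t=2.9400
    cross y-line → (5,4), t=3.1985
    cross y-line → (5,5), t=4.3532
    cross x-line → (6,5), t=4.9400 (wall)
  → r_2 = 4.9400
beam 3: φ=180°, α=150°
  d=(-0.8660,0.5000)  start (3,1)  tX=0.6120 tY=1.5400  stride 1/|dx|=1.1547 1/|dy|=2.0000
    cross x-line → (2,1), t=0.6120
    cross y-line → (2,2), t=1.5400
    cross x-line → (1,2), t=1.7667
    cross x-line → (0,2), t=2.9214 (wall)
  → r_3 = 2.9214
beam 4: φ=270°, α=240°
  d=(-0.5000,-0.8660)  start (3,1)  tX=1.0600 tY=0.2656  stride 1/|dx|=2.0000 1/|dy|=1.1547
    cross y-line → (3,0), t=0.2656 (wall)
  → r_4 = 0.2656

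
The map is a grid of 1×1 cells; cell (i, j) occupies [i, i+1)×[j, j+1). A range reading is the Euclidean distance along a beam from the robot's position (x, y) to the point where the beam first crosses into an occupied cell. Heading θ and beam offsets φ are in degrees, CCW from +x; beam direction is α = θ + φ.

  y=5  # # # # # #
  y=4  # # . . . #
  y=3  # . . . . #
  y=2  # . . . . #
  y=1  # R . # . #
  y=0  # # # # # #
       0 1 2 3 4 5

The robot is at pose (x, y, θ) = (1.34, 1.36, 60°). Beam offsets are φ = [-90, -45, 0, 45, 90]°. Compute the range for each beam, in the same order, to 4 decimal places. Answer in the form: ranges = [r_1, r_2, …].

ranges = [0.7200, 1.7186, 4.2031, 1.3137, 0.3926]

beam 1: φ=-90°, α=330°
  direction (0.8660, -0.5000); cell (1,1); t to first gridline: x 0.7621, y 0.7200 (then +1.1547 / +2.0000)
    (1,0) via y @ 0.7200  # hit
  → r_1 = 0.7200
beam 2: φ=-45°, α=15°
  direction (0.9659, 0.2588); cell (1,1); t to first gridline: x 0.6833, y 2.4728 (then +1.0353 / +3.8637)
    (2,1) via x @ 0.6833
    (3,1) via x @ 1.7186  # hit
  → r_2 = 1.7186
beam 3: φ=0°, α=60°
  direction (0.5000, 0.8660); cell (1,1); t to first gridline: x 1.3200, y 0.7390 (then +2.0000 / +1.1547)
    (1,2) via y @ 0.7390
    (2,2) via x @ 1.3200
    (2,3) via y @ 1.8937
    (2,4) via y @ 3.0484
    (3,4) via x @ 3.3200
    (3,5) via y @ 4.2031  # hit
  → r_3 = 4.2031
beam 4: φ=45°, α=105°
  direction (-0.2588, 0.9659); cell (1,1); t to first gridline: x 1.3137, y 0.6626 (then +3.8637 / +1.0353)
    (1,2) via y @ 0.6626
    (0,2) via x @ 1.3137  # hit
  → r_4 = 1.3137
beam 5: φ=90°, α=150°
  direction (-0.8660, 0.5000); cell (1,1); t to first gridline: x 0.3926, y 1.2800 (then +1.1547 / +2.0000)
    (0,1) via x @ 0.3926  # hit
  → r_5 = 0.3926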